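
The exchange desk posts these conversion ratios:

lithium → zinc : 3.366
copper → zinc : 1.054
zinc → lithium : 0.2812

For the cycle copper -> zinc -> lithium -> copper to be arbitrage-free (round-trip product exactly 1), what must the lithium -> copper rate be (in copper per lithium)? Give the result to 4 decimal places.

Known legs of the cycle: 1.054 × 0.2812 = 0.2963848
For no arbitrage the full-cycle product must be 1, so the missing rate is 1 / 0.2963848 ≈ 3.373992.

3.3740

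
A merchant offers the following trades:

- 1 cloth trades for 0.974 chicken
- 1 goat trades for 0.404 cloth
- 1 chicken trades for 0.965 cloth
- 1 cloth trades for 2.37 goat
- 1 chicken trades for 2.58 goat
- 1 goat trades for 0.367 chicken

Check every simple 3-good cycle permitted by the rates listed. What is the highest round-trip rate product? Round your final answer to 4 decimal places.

cloth→chicken→goat→cloth: 0.974 × 2.58 × 0.404 = 1.01522
cloth→goat→chicken→cloth: 2.37 × 0.367 × 0.965 = 0.83935
Maximum is cloth→chicken→goat→cloth at 1.0152; arbitrage exists.

1.0152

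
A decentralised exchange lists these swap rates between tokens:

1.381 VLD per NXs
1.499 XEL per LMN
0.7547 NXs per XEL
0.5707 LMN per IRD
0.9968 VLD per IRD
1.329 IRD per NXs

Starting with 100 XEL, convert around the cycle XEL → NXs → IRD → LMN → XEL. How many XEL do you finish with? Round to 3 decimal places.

100 XEL × 0.7547 = 75.47 NXs
75.47 NXs × 1.329 = 100.29963 IRD
100.29963 IRD × 0.5707 = 57.240998841 LMN
57.240998841 LMN × 1.499 = 85.804257262659 XEL

85.804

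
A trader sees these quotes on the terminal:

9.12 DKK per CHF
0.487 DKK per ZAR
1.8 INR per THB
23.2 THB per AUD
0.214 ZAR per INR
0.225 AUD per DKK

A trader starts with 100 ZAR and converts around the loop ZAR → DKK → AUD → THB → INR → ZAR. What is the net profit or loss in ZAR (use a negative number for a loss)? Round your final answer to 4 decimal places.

100 ZAR × 0.487 = 48.7 DKK
48.7 DKK × 0.225 = 10.9575 AUD
10.9575 AUD × 23.2 = 254.214 THB
254.214 THB × 1.8 = 457.5852 INR
457.5852 INR × 0.214 = 97.9232328 ZAR
Net change: 97.9232328 − 100 = -2.0767672 ZAR

-2.0768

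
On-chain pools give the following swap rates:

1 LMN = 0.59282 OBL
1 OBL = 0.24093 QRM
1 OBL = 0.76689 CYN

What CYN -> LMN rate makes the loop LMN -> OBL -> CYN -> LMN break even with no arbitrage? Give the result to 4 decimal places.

Known legs of the cycle: 0.59282 × 0.76689 = 0.4546277298
For no arbitrage the full-cycle product must be 1, so the missing rate is 1 / 0.4546277298 ≈ 2.199602.

2.1996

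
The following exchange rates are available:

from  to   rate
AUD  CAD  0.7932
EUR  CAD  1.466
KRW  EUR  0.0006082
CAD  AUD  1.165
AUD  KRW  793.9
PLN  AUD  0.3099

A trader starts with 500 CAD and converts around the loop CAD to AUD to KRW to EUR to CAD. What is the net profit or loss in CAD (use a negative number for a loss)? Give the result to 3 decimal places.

500 CAD × 1.165 = 582.5 AUD
582.5 AUD × 793.9 = 462446.75 KRW
462446.75 KRW × 0.0006082 = 281.26011335 EUR
281.26011335 EUR × 1.466 = 412.3273261711 CAD
Net change: 412.3273261711 − 500 = -87.6726738289 CAD

-87.673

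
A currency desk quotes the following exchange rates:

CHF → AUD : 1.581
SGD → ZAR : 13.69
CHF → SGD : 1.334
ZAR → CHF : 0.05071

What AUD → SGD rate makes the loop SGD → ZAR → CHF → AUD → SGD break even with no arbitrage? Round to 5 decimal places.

Known legs of the cycle: 13.69 × 0.05071 × 1.581 = 1.0975616619
For no arbitrage the full-cycle product must be 1, so the missing rate is 1 / 1.0975616619 ≈ 0.9111105.

0.91111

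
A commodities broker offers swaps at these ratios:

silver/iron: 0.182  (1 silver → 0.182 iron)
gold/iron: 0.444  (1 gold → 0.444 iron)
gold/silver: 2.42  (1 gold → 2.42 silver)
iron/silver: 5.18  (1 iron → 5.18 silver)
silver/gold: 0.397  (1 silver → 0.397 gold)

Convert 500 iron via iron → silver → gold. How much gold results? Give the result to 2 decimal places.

500 iron × 5.18 = 2590 silver
2590 silver × 0.397 = 1028.23 gold

1028.23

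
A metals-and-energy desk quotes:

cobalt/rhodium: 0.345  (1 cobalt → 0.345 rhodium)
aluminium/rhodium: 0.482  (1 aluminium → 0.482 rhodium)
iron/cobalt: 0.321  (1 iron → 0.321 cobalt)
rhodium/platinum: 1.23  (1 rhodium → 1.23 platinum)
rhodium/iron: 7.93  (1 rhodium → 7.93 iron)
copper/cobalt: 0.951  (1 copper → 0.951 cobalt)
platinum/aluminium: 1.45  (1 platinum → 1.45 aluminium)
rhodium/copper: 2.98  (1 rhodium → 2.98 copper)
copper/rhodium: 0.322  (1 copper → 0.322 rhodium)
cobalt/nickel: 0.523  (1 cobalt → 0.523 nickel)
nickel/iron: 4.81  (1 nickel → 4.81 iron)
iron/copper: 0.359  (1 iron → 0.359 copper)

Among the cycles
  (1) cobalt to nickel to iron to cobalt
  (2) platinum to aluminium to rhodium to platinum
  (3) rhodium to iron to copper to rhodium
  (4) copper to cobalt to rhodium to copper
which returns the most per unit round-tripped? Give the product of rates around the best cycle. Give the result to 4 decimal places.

0.9777

(1) 0.523 × 4.81 × 0.321 = 0.80752
(2) 1.45 × 0.482 × 1.23 = 0.85965
(3) 7.93 × 0.359 × 0.322 = 0.91669
(4) 0.951 × 0.345 × 2.98 = 0.97772
Highest is cycle (4) at 0.9777 (≤1, no arbitrage).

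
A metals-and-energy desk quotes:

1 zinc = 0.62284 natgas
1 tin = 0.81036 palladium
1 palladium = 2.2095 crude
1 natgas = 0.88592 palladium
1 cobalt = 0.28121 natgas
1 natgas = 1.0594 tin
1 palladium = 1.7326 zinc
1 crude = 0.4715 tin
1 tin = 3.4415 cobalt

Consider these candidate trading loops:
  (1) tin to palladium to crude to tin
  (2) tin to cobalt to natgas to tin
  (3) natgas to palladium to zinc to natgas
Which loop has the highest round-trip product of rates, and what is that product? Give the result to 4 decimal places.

(1) 0.81036 × 2.2095 × 0.4715 = 0.84422
(2) 3.4415 × 0.28121 × 1.0594 = 1.02527
(3) 0.88592 × 1.7326 × 0.62284 = 0.95603
Highest is cycle (2) at 1.0253 (>1, arbitrage).

1.0253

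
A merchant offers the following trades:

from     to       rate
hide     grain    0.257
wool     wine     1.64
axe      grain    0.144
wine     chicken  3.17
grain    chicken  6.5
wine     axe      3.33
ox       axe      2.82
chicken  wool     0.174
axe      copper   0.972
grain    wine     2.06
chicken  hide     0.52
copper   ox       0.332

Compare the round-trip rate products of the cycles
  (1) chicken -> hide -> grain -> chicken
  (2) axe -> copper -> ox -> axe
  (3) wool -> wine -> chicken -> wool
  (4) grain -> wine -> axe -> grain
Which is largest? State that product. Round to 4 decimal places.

(1) 0.52 × 0.257 × 6.5 = 0.86866
(2) 0.972 × 0.332 × 2.82 = 0.91003
(3) 1.64 × 3.17 × 0.174 = 0.90459
(4) 2.06 × 3.33 × 0.144 = 0.98781
Highest is cycle (4) at 0.9878 (≤1, no arbitrage).

0.9878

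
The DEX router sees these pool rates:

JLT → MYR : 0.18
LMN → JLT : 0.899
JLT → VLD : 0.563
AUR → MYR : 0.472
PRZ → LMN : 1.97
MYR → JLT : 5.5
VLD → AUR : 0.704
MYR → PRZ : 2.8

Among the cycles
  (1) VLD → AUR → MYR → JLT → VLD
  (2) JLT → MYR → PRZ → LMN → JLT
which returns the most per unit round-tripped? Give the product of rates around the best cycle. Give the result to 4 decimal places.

(1) 0.704 × 0.472 × 5.5 × 0.563 = 1.02893
(2) 0.18 × 2.8 × 1.97 × 0.899 = 0.89260
Highest is cycle (1) at 1.0289 (>1, arbitrage).

1.0289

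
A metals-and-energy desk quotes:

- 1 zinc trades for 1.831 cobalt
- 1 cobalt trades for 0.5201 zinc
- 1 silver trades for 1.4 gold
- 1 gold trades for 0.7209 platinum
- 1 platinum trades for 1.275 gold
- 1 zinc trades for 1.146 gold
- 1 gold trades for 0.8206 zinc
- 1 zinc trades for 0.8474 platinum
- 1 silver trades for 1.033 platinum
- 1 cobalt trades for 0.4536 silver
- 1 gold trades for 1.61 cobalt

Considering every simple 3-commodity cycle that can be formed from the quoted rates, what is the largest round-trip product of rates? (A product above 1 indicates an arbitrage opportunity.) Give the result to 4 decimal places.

gold→cobalt→silver→gold: 1.61 × 0.4536 × 1.4 = 1.02241
zinc→gold→cobalt→zinc: 1.146 × 1.61 × 0.5201 = 0.95962
zinc→platinum→gold→zinc: 0.8474 × 1.275 × 0.8206 = 0.88660
Maximum is gold→cobalt→silver→gold at 1.0224; arbitrage exists.

1.0224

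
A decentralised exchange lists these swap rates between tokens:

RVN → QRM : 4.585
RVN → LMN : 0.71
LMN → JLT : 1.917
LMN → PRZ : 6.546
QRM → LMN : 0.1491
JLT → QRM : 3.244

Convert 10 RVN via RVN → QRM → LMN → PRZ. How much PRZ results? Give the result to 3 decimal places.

44.750

10 RVN × 4.585 = 45.85 QRM
45.85 QRM × 0.1491 = 6.836235 LMN
6.836235 LMN × 6.546 = 44.74999431 PRZ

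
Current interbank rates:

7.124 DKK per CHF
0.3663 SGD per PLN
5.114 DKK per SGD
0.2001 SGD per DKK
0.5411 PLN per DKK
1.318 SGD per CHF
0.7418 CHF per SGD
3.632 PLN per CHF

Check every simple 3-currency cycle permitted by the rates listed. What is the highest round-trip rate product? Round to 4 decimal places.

DKK→SGD→CHF→DKK: 0.2001 × 0.7418 × 7.124 = 1.05745
DKK→PLN→SGD→DKK: 0.5411 × 0.3663 × 5.114 = 1.01362
SGD→CHF→PLN→SGD: 0.7418 × 3.632 × 0.3663 = 0.98689
Maximum is DKK→SGD→CHF→DKK at 1.0574; arbitrage exists.

1.0574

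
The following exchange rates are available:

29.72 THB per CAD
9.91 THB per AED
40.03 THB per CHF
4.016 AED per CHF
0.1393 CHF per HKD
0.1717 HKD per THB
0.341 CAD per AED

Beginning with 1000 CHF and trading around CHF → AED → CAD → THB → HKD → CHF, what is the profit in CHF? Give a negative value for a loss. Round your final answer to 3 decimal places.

1000 CHF × 4.016 = 4016 AED
4016 AED × 0.341 = 1369.456 CAD
1369.456 CAD × 29.72 = 40700.23232 THB
40700.23232 THB × 0.1717 = 6988.229889344 HKD
6988.229889344 HKD × 0.1393 = 973.4604235856192 CHF
Net change: 973.4604235856192 − 1000 = -26.5395764143808 CHF

-26.540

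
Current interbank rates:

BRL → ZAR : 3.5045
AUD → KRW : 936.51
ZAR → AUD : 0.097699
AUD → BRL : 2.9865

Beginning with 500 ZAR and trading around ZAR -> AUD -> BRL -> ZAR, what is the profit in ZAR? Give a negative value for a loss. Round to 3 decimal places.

11.268

500 ZAR × 0.097699 = 48.8495 AUD
48.8495 AUD × 2.9865 = 145.88903175 BRL
145.88903175 BRL × 3.5045 = 511.268111767875 ZAR
Net change: 511.268111767875 − 500 = 11.268111767875 ZAR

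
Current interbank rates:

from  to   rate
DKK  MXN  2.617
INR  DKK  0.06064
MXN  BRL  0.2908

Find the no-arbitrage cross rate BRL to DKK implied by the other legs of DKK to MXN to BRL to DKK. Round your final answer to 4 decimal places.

1.3140

Known legs of the cycle: 2.617 × 0.2908 = 0.7610236
For no arbitrage the full-cycle product must be 1, so the missing rate is 1 / 0.7610236 ≈ 1.314020.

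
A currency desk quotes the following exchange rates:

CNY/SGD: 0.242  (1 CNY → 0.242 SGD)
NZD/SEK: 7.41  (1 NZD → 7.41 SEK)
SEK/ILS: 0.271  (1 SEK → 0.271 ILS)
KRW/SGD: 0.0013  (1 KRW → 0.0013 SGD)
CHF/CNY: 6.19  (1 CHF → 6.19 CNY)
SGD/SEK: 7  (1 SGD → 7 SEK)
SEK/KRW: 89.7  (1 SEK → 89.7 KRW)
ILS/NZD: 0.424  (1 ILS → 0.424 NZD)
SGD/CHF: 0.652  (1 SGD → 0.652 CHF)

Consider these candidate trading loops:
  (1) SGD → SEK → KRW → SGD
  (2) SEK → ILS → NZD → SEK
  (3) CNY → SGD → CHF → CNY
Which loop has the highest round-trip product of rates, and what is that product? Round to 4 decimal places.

0.9767

(1) 7 × 89.7 × 0.0013 = 0.81627
(2) 0.271 × 0.424 × 7.41 = 0.85144
(3) 0.242 × 0.652 × 6.19 = 0.97668
Highest is cycle (3) at 0.9767 (≤1, no arbitrage).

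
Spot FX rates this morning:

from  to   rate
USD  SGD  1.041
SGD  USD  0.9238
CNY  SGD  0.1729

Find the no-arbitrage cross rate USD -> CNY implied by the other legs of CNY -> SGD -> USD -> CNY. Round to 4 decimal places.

6.2608

Known legs of the cycle: 0.1729 × 0.9238 = 0.15972502
For no arbitrage the full-cycle product must be 1, so the missing rate is 1 / 0.15972502 ≈ 6.260760.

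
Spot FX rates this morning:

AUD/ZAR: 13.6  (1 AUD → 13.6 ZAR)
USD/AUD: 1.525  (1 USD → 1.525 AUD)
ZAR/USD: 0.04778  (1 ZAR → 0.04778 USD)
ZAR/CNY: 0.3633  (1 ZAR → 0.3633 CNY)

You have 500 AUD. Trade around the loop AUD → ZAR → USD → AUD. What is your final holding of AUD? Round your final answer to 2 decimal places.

500 AUD × 13.6 = 6800 ZAR
6800 ZAR × 0.04778 = 324.904 USD
324.904 USD × 1.525 = 495.4786 AUD

495.48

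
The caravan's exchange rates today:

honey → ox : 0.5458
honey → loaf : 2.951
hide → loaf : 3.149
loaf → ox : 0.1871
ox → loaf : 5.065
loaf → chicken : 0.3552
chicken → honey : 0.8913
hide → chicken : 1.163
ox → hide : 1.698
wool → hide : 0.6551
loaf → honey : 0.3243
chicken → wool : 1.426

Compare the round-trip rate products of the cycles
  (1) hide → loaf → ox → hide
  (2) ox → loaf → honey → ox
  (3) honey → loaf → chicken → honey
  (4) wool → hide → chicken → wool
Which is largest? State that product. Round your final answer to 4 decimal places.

(1) 3.149 × 0.1871 × 1.698 = 1.00042
(2) 5.065 × 0.3243 × 0.5458 = 0.89652
(3) 2.951 × 0.3552 × 0.8913 = 0.93426
(4) 0.6551 × 1.163 × 1.426 = 1.08644
Highest is cycle (4) at 1.0864 (>1, arbitrage).

1.0864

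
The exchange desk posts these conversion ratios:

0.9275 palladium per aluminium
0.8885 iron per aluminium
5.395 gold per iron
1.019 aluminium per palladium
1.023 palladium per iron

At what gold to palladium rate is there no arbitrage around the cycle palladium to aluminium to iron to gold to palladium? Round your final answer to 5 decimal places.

0.20473

Known legs of the cycle: 1.019 × 0.8885 × 5.395 = 4.8845331925
For no arbitrage the full-cycle product must be 1, so the missing rate is 1 / 4.8845331925 ≈ 0.2047279.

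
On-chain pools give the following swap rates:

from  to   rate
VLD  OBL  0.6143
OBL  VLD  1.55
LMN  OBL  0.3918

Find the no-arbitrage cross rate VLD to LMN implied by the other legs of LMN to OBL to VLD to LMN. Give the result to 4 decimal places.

1.6467

Known legs of the cycle: 0.3918 × 1.55 = 0.60729
For no arbitrage the full-cycle product must be 1, so the missing rate is 1 / 0.60729 ≈ 1.646660.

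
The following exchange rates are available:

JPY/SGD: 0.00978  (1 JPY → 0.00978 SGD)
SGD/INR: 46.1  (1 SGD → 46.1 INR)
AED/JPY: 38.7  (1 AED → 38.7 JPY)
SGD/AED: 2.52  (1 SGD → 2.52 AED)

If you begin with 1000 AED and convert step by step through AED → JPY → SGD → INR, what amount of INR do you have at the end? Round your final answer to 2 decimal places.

17448.20

1000 AED × 38.7 = 38700 JPY
38700 JPY × 0.00978 = 378.486 SGD
378.486 SGD × 46.1 = 17448.2046 INR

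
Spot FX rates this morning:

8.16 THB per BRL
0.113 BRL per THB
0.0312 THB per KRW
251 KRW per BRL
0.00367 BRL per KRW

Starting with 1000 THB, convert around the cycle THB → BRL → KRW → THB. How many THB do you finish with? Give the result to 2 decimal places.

884.93

1000 THB × 0.113 = 113 BRL
113 BRL × 251 = 28363 KRW
28363 KRW × 0.0312 = 884.9256 THB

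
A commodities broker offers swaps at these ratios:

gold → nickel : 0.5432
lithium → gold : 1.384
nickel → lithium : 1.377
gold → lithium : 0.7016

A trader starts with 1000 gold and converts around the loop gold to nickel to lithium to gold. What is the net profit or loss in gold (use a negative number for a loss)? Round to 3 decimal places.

35.213

1000 gold × 0.5432 = 543.2 nickel
543.2 nickel × 1.377 = 747.9864 lithium
747.9864 lithium × 1.384 = 1035.2131776 gold
Net change: 1035.2131776 − 1000 = 35.2131776 gold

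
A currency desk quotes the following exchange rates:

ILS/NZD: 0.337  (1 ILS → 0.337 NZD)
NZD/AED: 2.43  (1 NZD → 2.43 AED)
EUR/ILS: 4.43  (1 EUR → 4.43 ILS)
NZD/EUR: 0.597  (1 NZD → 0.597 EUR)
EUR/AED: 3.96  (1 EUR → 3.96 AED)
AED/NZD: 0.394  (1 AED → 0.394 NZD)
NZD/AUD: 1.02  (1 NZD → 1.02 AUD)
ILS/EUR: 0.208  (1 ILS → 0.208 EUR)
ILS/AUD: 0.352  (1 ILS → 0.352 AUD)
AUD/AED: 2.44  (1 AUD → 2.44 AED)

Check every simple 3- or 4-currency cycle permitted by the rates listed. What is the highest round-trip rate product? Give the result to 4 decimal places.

AED→NZD→AUD→AED: 0.394 × 1.02 × 2.44 = 0.98059
EUR→AED→NZD→EUR: 3.96 × 0.394 × 0.597 = 0.93146
EUR→ILS→NZD→EUR: 4.43 × 0.337 × 0.597 = 0.89127
Maximum is AED→NZD→AUD→AED at 0.9806; no arbitrage — every cycle loses value.

0.9806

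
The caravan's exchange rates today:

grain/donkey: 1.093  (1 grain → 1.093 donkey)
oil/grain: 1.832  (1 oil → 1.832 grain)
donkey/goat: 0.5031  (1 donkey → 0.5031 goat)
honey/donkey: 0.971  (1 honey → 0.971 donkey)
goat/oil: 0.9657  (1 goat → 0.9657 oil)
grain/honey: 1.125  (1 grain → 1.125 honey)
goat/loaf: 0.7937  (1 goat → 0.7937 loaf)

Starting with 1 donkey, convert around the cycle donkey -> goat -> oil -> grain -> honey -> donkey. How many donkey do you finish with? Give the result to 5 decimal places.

0.97229

1 donkey × 0.5031 = 0.5031 goat
0.5031 goat × 0.9657 = 0.48584367 oil
0.48584367 oil × 1.832 = 0.89006560344 grain
0.89006560344 grain × 1.125 = 1.00132380387 honey
1.00132380387 honey × 0.971 = 0.97228541355777 donkey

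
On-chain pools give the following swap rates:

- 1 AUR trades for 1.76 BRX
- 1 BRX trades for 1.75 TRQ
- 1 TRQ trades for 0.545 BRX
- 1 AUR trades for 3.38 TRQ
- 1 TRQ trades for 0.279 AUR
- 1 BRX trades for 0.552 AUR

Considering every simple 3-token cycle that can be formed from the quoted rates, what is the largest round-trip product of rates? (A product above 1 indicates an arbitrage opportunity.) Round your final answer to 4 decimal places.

AUR→TRQ→BRX→AUR: 3.38 × 0.545 × 0.552 = 1.01684
AUR→BRX→TRQ→AUR: 1.76 × 1.75 × 0.279 = 0.85932
Maximum is AUR→TRQ→BRX→AUR at 1.0168; arbitrage exists.

1.0168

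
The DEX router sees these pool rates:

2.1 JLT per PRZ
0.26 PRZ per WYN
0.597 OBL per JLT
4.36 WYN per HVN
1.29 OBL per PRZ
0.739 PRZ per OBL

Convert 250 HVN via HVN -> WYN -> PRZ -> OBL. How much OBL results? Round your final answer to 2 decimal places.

250 HVN × 4.36 = 1090 WYN
1090 WYN × 0.26 = 283.4 PRZ
283.4 PRZ × 1.29 = 365.586 OBL

365.59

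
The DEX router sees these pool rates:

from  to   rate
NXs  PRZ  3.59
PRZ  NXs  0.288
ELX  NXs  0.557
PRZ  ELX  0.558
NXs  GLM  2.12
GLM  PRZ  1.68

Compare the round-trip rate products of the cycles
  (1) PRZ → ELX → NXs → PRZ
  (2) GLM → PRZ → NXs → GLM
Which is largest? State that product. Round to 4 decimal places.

(1) 0.558 × 0.557 × 3.59 = 1.11579
(2) 1.68 × 0.288 × 2.12 = 1.02574
Highest is cycle (1) at 1.1158 (>1, arbitrage).

1.1158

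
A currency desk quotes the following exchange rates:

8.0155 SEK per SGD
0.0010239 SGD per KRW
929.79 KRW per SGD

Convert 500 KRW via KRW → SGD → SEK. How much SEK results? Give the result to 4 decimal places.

500 KRW × 0.0010239 = 0.51195 SGD
0.51195 SGD × 8.0155 = 4.103535225 SEK

4.1035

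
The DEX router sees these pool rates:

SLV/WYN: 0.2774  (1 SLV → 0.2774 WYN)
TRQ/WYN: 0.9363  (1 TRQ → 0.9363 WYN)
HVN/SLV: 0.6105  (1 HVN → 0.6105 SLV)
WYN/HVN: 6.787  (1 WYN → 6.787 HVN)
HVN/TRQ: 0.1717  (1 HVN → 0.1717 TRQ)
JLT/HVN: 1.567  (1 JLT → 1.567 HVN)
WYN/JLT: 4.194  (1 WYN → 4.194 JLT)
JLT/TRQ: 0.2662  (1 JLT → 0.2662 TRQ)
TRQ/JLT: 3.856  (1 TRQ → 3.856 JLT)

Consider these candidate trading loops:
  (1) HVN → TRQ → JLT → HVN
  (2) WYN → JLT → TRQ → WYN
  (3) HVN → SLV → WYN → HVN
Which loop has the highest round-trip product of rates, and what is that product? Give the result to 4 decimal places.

1.1494

(1) 0.1717 × 3.856 × 1.567 = 1.03747
(2) 4.194 × 0.2662 × 0.9363 = 1.04533
(3) 0.6105 × 0.2774 × 6.787 = 1.14940
Highest is cycle (3) at 1.1494 (>1, arbitrage).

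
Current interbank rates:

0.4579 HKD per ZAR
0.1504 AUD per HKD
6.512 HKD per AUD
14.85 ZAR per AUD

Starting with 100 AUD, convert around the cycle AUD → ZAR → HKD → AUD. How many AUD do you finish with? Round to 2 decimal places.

102.27

100 AUD × 14.85 = 1485 ZAR
1485 ZAR × 0.4579 = 679.9815 HKD
679.9815 HKD × 0.1504 = 102.2692176 AUD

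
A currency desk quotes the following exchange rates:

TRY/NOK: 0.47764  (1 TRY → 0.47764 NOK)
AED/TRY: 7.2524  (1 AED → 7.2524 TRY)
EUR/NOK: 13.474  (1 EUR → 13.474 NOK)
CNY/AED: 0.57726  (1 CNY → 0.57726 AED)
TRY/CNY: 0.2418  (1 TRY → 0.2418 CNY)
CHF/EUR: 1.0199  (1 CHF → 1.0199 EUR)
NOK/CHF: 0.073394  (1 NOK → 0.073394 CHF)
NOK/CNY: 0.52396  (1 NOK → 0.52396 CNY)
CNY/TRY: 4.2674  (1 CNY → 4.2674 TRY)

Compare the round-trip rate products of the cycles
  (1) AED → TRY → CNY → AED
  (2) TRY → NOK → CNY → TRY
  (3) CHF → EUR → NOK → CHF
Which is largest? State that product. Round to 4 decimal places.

1.0680

(1) 7.2524 × 0.2418 × 0.57726 = 1.01230
(2) 0.47764 × 0.52396 × 4.2674 = 1.06798
(3) 1.0199 × 13.474 × 0.073394 = 1.00859
Highest is cycle (2) at 1.0680 (>1, arbitrage).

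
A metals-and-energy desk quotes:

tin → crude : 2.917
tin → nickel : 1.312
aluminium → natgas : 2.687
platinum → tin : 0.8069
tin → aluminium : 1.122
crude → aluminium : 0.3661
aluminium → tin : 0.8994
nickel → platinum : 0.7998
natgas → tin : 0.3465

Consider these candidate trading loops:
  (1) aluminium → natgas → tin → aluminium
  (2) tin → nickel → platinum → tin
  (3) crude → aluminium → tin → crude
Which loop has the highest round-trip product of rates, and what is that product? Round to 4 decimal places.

1.0446

(1) 2.687 × 0.3465 × 1.122 = 1.04463
(2) 1.312 × 0.7998 × 0.8069 = 0.84671
(3) 0.3661 × 0.8994 × 2.917 = 0.96048
Highest is cycle (1) at 1.0446 (>1, arbitrage).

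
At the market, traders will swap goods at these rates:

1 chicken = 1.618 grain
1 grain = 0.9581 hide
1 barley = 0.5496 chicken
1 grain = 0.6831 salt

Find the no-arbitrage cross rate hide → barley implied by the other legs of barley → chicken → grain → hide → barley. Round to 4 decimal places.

1.1737

Known legs of the cycle: 0.5496 × 1.618 × 0.9581 = 0.85199310768
For no arbitrage the full-cycle product must be 1, so the missing rate is 1 / 0.85199310768 ≈ 1.173718.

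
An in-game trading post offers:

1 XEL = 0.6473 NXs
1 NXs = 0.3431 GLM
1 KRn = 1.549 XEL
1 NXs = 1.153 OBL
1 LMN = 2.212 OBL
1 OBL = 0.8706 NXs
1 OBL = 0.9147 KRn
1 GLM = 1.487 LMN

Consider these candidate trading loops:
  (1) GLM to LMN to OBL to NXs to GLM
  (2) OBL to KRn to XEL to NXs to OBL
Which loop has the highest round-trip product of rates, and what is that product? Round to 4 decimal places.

1.0575

(1) 1.487 × 2.212 × 0.8706 × 0.3431 = 0.98251
(2) 0.9147 × 1.549 × 0.6473 × 1.153 = 1.05746
Highest is cycle (2) at 1.0575 (>1, arbitrage).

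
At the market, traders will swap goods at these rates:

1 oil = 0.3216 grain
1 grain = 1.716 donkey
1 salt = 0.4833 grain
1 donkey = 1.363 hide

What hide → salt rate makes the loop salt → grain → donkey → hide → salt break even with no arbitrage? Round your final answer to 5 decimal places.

0.88465

Known legs of the cycle: 0.4833 × 1.716 × 1.363 = 1.1303942364
For no arbitrage the full-cycle product must be 1, so the missing rate is 1 / 1.1303942364 ≈ 0.8846471.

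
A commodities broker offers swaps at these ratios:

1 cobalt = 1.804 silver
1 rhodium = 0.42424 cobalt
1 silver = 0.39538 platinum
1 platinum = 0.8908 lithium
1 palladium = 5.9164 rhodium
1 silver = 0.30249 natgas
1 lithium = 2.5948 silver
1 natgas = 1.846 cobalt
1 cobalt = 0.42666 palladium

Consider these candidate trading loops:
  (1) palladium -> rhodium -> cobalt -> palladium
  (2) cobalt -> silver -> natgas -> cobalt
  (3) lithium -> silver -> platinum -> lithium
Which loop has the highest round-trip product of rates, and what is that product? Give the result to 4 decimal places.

1.0709

(1) 5.9164 × 0.42424 × 0.42666 = 1.07091
(2) 1.804 × 0.30249 × 1.846 = 1.00735
(3) 2.5948 × 0.39538 × 0.8908 = 0.91390
Highest is cycle (1) at 1.0709 (>1, arbitrage).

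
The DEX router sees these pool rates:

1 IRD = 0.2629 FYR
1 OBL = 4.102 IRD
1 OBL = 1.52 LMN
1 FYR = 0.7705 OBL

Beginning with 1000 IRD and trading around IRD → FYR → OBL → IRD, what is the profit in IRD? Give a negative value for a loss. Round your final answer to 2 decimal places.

1000 IRD × 0.2629 = 262.9 FYR
262.9 FYR × 0.7705 = 202.56445 OBL
202.56445 OBL × 4.102 = 830.9193739 IRD
Net change: 830.9193739 − 1000 = -169.0806261 IRD

-169.08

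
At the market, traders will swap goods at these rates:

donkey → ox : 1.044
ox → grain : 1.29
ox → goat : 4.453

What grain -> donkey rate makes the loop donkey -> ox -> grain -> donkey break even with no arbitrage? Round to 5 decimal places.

0.74252

Known legs of the cycle: 1.044 × 1.29 = 1.34676
For no arbitrage the full-cycle product must be 1, so the missing rate is 1 / 1.34676 ≈ 0.7425228.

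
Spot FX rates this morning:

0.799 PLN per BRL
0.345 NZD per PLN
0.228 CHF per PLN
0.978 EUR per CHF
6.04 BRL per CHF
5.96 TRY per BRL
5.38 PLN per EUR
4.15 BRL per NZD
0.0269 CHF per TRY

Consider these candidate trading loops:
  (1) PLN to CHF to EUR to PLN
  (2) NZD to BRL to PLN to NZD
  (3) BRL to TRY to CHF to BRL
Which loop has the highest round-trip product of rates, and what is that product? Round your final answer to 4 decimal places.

(1) 0.228 × 0.978 × 5.38 = 1.19965
(2) 4.15 × 0.799 × 0.345 = 1.14397
(3) 5.96 × 0.0269 × 6.04 = 0.96836
Highest is cycle (1) at 1.1997 (>1, arbitrage).

1.1997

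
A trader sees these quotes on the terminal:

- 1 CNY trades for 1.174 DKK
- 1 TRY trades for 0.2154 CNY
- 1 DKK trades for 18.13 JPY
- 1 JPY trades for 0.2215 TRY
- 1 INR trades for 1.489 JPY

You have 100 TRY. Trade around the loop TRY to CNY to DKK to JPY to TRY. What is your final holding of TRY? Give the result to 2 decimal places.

100 TRY × 0.2154 = 21.54 CNY
21.54 CNY × 1.174 = 25.28796 DKK
25.28796 DKK × 18.13 = 458.4707148 JPY
458.4707148 JPY × 0.2215 = 101.5512633282 TRY

101.55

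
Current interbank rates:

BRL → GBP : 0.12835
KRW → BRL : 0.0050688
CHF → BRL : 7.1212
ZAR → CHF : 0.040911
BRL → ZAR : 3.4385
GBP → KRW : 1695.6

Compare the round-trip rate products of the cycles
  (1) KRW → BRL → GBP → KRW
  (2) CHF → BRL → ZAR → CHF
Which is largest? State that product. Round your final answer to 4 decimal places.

1.1031

(1) 0.0050688 × 0.12835 × 1695.6 = 1.10312
(2) 7.1212 × 3.4385 × 0.040911 = 1.00176
Highest is cycle (1) at 1.1031 (>1, arbitrage).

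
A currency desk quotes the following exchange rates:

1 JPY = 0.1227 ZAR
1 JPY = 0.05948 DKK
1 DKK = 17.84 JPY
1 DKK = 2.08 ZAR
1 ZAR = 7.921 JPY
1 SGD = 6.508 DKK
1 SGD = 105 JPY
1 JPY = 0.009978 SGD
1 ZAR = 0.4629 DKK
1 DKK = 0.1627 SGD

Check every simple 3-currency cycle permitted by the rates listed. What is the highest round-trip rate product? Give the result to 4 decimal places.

1.1585

JPY→SGD→DKK→JPY: 0.009978 × 6.508 × 17.84 = 1.15847
JPY→DKK→SGD→JPY: 0.05948 × 0.1627 × 105 = 1.01613
ZAR→DKK→JPY→ZAR: 0.4629 × 17.84 × 0.1227 = 1.01327
ZAR→JPY→DKK→ZAR: 7.921 × 0.05948 × 2.08 = 0.97997
Maximum is JPY→SGD→DKK→JPY at 1.1585; arbitrage exists.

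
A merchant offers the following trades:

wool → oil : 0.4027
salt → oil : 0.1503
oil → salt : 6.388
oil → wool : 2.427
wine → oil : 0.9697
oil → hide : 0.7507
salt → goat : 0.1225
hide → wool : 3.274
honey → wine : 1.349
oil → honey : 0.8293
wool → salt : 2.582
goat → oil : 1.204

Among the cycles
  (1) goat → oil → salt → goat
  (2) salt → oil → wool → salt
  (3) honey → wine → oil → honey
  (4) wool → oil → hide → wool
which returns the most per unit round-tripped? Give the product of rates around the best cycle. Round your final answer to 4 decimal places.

(1) 1.204 × 6.388 × 0.1225 = 0.94217
(2) 0.1503 × 2.427 × 2.582 = 0.94186
(3) 1.349 × 0.9697 × 0.8293 = 1.08483
(4) 0.4027 × 0.7507 × 3.274 = 0.98975
Highest is cycle (3) at 1.0848 (>1, arbitrage).

1.0848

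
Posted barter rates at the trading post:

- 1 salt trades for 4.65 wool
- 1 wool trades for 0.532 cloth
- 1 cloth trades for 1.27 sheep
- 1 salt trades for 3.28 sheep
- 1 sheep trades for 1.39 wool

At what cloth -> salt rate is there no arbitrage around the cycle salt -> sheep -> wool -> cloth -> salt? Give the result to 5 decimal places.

0.41229

Known legs of the cycle: 3.28 × 1.39 × 0.532 = 2.4254944
For no arbitrage the full-cycle product must be 1, so the missing rate is 1 / 2.4254944 ≈ 0.4122871.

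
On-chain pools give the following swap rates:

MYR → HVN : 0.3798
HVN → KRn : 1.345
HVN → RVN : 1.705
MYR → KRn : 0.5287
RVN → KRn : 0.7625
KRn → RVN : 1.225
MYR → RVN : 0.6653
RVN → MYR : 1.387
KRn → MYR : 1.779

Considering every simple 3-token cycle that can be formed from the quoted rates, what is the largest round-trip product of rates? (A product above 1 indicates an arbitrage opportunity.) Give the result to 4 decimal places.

HVN→KRn→MYR→HVN: 1.345 × 1.779 × 0.3798 = 0.90877
KRn→MYR→RVN→KRn: 1.779 × 0.6653 × 0.7625 = 0.90247
KRn→RVN→MYR→KRn: 1.225 × 1.387 × 0.5287 = 0.89830
HVN→RVN→MYR→HVN: 1.705 × 1.387 × 0.3798 = 0.89816
Maximum is HVN→KRn→MYR→HVN at 0.9088; no arbitrage — every cycle loses value.

0.9088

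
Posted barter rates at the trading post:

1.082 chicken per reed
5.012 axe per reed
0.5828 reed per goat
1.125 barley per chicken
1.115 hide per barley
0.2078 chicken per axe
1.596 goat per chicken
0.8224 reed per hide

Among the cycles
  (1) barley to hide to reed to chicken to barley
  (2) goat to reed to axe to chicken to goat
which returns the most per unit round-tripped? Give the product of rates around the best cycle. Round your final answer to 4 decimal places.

(1) 1.115 × 0.8224 × 1.082 × 1.125 = 1.11619
(2) 0.5828 × 5.012 × 0.2078 × 1.596 = 0.96874
Highest is cycle (1) at 1.1162 (>1, arbitrage).

1.1162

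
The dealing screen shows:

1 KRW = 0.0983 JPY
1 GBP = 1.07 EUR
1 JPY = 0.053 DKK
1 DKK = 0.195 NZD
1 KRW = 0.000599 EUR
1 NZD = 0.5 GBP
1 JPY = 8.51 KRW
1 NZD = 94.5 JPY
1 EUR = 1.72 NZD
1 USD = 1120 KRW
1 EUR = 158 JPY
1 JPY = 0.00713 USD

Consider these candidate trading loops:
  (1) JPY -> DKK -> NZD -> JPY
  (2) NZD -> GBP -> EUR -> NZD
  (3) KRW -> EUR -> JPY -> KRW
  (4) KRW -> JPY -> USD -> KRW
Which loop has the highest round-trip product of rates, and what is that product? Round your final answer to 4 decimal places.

(1) 0.053 × 0.195 × 94.5 = 0.97666
(2) 0.5 × 1.07 × 1.72 = 0.92020
(3) 0.000599 × 158 × 8.51 = 0.80540
(4) 0.0983 × 0.00713 × 1120 = 0.78498
Highest is cycle (1) at 0.9767 (≤1, no arbitrage).

0.9767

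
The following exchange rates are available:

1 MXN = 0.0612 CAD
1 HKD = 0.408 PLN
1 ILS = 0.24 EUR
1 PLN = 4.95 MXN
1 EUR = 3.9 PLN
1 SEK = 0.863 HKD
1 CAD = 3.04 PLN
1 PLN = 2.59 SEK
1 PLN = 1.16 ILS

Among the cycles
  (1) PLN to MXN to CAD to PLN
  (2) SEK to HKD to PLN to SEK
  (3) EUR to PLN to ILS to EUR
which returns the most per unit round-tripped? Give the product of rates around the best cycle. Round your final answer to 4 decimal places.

(1) 4.95 × 0.0612 × 3.04 = 0.92094
(2) 0.863 × 0.408 × 2.59 = 0.91195
(3) 3.9 × 1.16 × 0.24 = 1.08576
Highest is cycle (3) at 1.0858 (>1, arbitrage).

1.0858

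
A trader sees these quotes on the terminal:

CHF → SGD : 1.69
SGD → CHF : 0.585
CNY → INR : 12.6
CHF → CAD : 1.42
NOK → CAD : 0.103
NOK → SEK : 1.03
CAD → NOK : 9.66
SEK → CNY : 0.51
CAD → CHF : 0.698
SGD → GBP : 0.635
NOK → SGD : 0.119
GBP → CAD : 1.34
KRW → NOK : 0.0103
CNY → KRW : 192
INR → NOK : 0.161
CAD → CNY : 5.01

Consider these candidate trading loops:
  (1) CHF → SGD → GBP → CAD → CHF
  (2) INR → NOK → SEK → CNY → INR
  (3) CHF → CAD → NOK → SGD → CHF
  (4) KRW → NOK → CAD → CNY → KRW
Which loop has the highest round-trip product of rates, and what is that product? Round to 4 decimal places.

1.0656

(1) 1.69 × 0.635 × 1.34 × 0.698 = 1.00374
(2) 0.161 × 1.03 × 0.51 × 12.6 = 1.06562
(3) 1.42 × 9.66 × 0.119 × 0.585 = 0.95492
(4) 0.0103 × 0.103 × 5.01 × 192 = 1.02050
Highest is cycle (2) at 1.0656 (>1, arbitrage).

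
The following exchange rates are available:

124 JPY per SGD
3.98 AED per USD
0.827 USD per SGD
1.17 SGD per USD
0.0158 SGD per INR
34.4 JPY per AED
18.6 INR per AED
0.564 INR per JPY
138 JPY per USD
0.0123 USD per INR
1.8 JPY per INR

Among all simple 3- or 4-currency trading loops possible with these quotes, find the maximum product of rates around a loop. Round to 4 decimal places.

SGD→JPY→INR→SGD: 124 × 0.564 × 0.0158 = 1.10499
SGD→USD→JPY→INR→SGD: 0.827 × 138 × 0.564 × 0.0158 = 1.01700
SGD→JPY→INR→USD→SGD: 124 × 0.564 × 0.0123 × 1.17 = 1.00645
SGD→USD→AED→INR→SGD: 0.827 × 3.98 × 18.6 × 0.0158 = 0.96729
INR→USD→JPY→INR: 0.0123 × 138 × 0.564 = 0.95733
AED→JPY→INR→USD→AED: 34.4 × 0.564 × 0.0123 × 3.98 = 0.94979
AED→INR→USD→AED: 18.6 × 0.0123 × 3.98 = 0.91054
Maximum is SGD→JPY→INR→SGD at 1.1050; arbitrage exists.

1.1050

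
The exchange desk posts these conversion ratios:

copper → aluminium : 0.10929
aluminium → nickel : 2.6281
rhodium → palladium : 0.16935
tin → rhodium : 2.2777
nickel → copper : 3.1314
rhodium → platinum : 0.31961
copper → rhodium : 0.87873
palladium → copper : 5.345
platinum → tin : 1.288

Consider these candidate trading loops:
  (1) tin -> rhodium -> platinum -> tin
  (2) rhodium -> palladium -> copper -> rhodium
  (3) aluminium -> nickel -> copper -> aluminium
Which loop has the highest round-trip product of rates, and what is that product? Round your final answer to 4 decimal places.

(1) 2.2777 × 0.31961 × 1.288 = 0.93763
(2) 0.16935 × 5.345 × 0.87873 = 0.79541
(3) 2.6281 × 3.1314 × 0.10929 = 0.89942
Highest is cycle (1) at 0.9376 (≤1, no arbitrage).

0.9376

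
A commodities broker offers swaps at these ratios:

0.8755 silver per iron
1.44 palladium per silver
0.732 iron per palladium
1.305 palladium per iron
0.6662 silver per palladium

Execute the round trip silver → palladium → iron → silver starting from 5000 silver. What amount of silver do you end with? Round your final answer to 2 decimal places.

5000 silver × 1.44 = 7200 palladium
7200 palladium × 0.732 = 5270.4 iron
5270.4 iron × 0.8755 = 4614.2352 silver

4614.24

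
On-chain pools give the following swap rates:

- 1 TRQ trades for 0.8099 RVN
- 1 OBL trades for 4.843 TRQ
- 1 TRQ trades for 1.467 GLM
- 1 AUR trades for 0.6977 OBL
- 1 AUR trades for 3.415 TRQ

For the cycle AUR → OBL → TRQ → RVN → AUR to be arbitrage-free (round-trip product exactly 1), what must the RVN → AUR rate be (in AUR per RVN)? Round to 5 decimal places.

Known legs of the cycle: 0.6977 × 4.843 × 0.8099 = 2.73662059489
For no arbitrage the full-cycle product must be 1, so the missing rate is 1 / 2.73662059489 ≈ 0.3654142.

0.36541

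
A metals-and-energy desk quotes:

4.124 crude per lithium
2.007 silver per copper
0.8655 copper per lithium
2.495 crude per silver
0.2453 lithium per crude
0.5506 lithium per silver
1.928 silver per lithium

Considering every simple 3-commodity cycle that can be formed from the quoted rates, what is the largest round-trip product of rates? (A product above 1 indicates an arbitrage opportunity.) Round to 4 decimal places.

lithium→silver→crude→lithium: 1.928 × 2.495 × 0.2453 = 1.17998
copper→silver→lithium→copper: 2.007 × 0.5506 × 0.8655 = 0.95642
Maximum is lithium→silver→crude→lithium at 1.1800; arbitrage exists.

1.1800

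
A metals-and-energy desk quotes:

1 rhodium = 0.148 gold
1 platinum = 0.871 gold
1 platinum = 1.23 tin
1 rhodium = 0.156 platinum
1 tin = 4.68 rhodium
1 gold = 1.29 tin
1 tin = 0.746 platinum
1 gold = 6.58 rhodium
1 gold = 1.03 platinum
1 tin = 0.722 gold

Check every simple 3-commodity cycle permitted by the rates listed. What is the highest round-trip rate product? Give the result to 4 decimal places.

platinum→tin→gold→platinum: 1.23 × 0.722 × 1.03 = 0.91470
platinum→tin→rhodium→platinum: 1.23 × 4.68 × 0.156 = 0.89800
platinum→gold→rhodium→platinum: 0.871 × 6.58 × 0.156 = 0.89406
gold→tin→rhodium→gold: 1.29 × 4.68 × 0.148 = 0.89351
platinum→gold→tin→platinum: 0.871 × 1.29 × 0.746 = 0.83820
Maximum is platinum→tin→gold→platinum at 0.9147; no arbitrage — every cycle loses value.

0.9147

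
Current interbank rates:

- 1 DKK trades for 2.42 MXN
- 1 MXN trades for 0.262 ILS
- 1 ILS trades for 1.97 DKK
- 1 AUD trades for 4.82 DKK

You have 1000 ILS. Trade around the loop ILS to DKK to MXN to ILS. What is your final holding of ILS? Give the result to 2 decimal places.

1000 ILS × 1.97 = 1970 DKK
1970 DKK × 2.42 = 4767.4 MXN
4767.4 MXN × 0.262 = 1249.0588 ILS

1249.06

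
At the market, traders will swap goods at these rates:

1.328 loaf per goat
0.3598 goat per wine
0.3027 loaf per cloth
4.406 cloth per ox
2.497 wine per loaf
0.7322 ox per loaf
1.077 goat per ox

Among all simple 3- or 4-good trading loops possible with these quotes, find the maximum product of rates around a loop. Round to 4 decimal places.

1.1931

goat→loaf→wine→goat: 1.328 × 2.497 × 0.3598 = 1.19310
goat→loaf→ox→goat: 1.328 × 0.7322 × 1.077 = 1.04723
cloth→loaf→ox→cloth: 0.3027 × 0.7322 × 4.406 = 0.97653
Maximum is goat→loaf→wine→goat at 1.1931; arbitrage exists.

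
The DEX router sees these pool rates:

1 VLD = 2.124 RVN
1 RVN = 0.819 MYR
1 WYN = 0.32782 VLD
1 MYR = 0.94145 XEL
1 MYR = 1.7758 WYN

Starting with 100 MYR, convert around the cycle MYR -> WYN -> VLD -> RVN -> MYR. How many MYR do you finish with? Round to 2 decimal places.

100 MYR × 1.7758 = 177.58 WYN
177.58 WYN × 0.32782 = 58.2142756 VLD
58.2142756 VLD × 2.124 = 123.6471213744 RVN
123.6471213744 RVN × 0.819 = 101.2669924056336 MYR

101.27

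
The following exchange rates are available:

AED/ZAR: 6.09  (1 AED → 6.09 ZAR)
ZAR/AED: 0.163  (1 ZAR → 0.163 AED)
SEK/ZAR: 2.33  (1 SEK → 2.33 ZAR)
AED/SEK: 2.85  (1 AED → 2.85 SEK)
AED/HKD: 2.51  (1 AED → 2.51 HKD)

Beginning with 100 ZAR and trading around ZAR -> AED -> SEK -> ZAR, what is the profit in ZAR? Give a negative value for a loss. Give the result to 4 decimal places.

8.2402

100 ZAR × 0.163 = 16.3 AED
16.3 AED × 2.85 = 46.455 SEK
46.455 SEK × 2.33 = 108.24015 ZAR
Net change: 108.24015 − 100 = 8.24015 ZAR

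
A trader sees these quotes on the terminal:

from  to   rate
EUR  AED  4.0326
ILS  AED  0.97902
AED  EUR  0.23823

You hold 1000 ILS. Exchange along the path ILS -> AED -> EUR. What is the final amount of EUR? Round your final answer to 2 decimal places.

1000 ILS × 0.97902 = 979.02 AED
979.02 AED × 0.23823 = 233.2319346 EUR

233.23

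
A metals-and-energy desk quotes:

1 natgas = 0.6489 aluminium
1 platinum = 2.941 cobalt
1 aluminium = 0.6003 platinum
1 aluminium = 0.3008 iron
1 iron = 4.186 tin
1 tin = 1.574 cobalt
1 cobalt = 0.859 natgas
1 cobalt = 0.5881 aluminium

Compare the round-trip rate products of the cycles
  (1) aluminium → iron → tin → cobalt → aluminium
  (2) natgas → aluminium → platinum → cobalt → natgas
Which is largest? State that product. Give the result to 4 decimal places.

1.1656

(1) 0.3008 × 4.186 × 1.574 × 0.5881 = 1.16556
(2) 0.6489 × 0.6003 × 2.941 × 0.859 = 0.98409
Highest is cycle (1) at 1.1656 (>1, arbitrage).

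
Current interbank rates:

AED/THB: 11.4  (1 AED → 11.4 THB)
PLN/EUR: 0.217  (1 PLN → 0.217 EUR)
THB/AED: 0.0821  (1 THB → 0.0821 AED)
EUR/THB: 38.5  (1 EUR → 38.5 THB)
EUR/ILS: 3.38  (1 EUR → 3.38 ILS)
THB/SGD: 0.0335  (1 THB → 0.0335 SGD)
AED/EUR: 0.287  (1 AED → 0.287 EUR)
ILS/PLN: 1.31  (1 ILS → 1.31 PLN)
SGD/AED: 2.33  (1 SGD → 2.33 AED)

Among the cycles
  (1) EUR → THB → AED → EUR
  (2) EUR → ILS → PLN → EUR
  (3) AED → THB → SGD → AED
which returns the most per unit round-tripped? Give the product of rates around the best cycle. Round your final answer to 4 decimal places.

(1) 38.5 × 0.0821 × 0.287 = 0.90716
(2) 3.38 × 1.31 × 0.217 = 0.96083
(3) 11.4 × 0.0335 × 2.33 = 0.88983
Highest is cycle (2) at 0.9608 (≤1, no arbitrage).

0.9608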